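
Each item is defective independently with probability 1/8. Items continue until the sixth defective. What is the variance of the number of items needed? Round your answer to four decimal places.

336.0000

Y = total items until the sixth success; negative binomial with r=6, p=0.125.
Var(Y) = r(1−p)/p² = 6·0.875 / 0.125² = 336.000000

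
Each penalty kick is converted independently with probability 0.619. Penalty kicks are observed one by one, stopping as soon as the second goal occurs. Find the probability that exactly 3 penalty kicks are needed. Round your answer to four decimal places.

Y = trial on which the second success occurs; negative binomial, r=2, p=0.619.
P(Y=3) = C(2,1) · p^2 · (1−p)^1
= 2 · 0.38316 · 0.381 = 0.291969

0.2920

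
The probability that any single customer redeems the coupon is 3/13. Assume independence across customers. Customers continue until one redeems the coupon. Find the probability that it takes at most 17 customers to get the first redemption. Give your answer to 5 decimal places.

Y = number of customers to the first success; geometric, p = 0.230769.
P(Y ≤ 17) = 1 − (1−p)^17 = 1 − 0.0115601 = 0.9884399

0.98844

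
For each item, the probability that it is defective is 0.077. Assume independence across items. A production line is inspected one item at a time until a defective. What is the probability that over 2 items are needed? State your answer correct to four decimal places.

0.8519

Y = number of items to the first success; geometric, p = 0.077.
P(Y > 2) = P(first 2 all fail) = (1−p)^2 = 0.851929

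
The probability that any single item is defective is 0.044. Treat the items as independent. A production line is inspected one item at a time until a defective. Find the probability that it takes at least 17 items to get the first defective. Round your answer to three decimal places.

0.487

Y = number of items to the first success; geometric, p = 0.044.
P(Y > 16) = P(first 16 all fail) = (1−p)^16 = 0.48677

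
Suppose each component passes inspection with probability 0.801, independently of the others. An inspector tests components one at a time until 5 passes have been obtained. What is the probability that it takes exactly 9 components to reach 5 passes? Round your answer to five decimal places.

Y = trial on which the fifth success occurs; negative binomial, r=5, p=0.801.
P(Y=9) = C(8,4) · p^5 · (1−p)^4
= 70 · 0.32973 · 0.0015682 = 0.0361970

0.03620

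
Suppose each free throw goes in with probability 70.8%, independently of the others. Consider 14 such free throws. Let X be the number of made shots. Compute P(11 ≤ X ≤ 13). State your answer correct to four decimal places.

X ~ Binomial(14, 0.708); P(11 ≤ X ≤ 13) = Σ C(14,k) p^k (1−p)^(14−k) over k:
  k=11: C(14,11)·0.708^11·0.292^3 = 0.203056
  k=12: C(14,12)·0.708^12·0.292^2 = 0.123085
  k=13: C(14,13)·0.708^13·0.292^1 = 0.045914
Total = 0.372055

0.3721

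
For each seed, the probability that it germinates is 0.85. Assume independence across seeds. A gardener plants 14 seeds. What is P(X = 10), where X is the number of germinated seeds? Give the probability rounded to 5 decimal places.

X ~ Binomial(n=14, p=0.85).
P(X=10) = C(14,10) · p^10 · (1−p)^4
= 1001 · 0.19687 · 0.00050625 = 0.0997673

0.09977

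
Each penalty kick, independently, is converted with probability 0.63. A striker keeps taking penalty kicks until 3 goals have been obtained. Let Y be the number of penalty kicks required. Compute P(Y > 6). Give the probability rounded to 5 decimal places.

0.14036

Needing more than 6 penalty kicks ⇔ fewer than 3 successes in the first 6. With X ~ Binomial(6, 0.63), P(Y > 6) = P(X ≤ 2).
  k=0: C(6,0)·0.63^0·0.37^6 = 0.0025657
  k=1: C(6,1)·0.63^1·0.37^5 = 0.0262120
  k=2: C(6,2)·0.63^2·0.37^4 = 0.1115782
P(X ≤ 2) = 0.1403559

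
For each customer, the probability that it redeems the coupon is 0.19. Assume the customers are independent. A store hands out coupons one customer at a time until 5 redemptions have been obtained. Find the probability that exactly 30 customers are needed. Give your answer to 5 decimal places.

0.03031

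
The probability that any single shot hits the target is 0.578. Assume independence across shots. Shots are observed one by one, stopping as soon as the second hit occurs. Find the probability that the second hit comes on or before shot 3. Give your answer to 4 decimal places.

0.6161

Finishing within 3 shots ⇔ at least 2 successes in the first 3. With X ~ Binomial(3, 0.578), P(Y ≤ 3) = 1 − P(X ≤ 1).
  k=0: C(3,0)·0.578^0·0.422^3 = 0.075151
  k=1: C(3,1)·0.578^1·0.422^2 = 0.308798
1 − 0.383949 = 0.616051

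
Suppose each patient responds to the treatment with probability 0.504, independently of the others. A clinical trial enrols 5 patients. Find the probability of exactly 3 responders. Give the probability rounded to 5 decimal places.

0.31496

X ~ Binomial(n=5, p=0.504).
P(X=3) = C(5,3) · p^3 · (1−p)^2
= 10 · 0.12802 · 0.24602 = 0.3149597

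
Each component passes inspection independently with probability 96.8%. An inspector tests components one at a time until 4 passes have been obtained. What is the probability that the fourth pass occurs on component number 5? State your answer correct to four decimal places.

Y = trial on which the fourth success occurs; negative binomial, r=4, p=0.968.
P(Y=5) = C(4,3) · p^4 · (1−p)^1
= 4 · 0.87801 · 0.032 = 0.112386

0.1124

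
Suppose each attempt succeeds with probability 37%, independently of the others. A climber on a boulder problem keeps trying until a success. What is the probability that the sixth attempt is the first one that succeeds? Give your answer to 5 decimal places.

Geometric (trials to first success), p = 0.37.
P(Y = 6) = (1−p)^5 · p = 0.099244 · 0.37 = 0.0367202

0.03672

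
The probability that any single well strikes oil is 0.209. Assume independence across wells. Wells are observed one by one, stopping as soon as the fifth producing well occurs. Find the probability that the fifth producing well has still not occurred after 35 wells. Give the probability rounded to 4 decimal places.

Needing more than 35 wells ⇔ fewer than 5 successes in the first 35. With X ~ Binomial(35, 0.209), P(Y > 35) = P(X ≤ 4).
  k=0: C(35,0)·0.209^0·0.791^35 = 0.000273
  k=1: C(35,1)·0.209^1·0.791^34 = 0.002525
  k=2: C(35,2)·0.209^2·0.791^33 = 0.011341
  k=3: C(35,3)·0.209^3·0.791^32 = 0.032961
  k=4: C(35,4)·0.209^4·0.791^31 = 0.069672
P(X ≤ 4) = 0.116771

0.1168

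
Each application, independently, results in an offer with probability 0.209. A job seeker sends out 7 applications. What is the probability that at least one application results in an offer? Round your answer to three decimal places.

0.806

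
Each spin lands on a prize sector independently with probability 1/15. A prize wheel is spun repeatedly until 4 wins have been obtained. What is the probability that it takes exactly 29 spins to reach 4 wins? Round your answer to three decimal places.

Y = trial on which the fourth success occurs; negative binomial, r=4, p=0.066667.
P(Y=29) = C(28,3) · p^4 · (1−p)^25
= 3276 · 1.9753e-05 · 0.1782 = 0.01153

0.012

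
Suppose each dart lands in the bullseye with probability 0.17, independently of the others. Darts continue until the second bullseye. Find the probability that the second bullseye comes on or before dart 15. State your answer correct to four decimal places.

0.7511

Finishing within 15 darts ⇔ at least 2 successes in the first 15. With X ~ Binomial(15, 0.17), P(Y ≤ 15) = 1 − P(X ≤ 1).
  k=0: C(15,0)·0.17^0·0.83^15 = 0.061118
  k=1: C(15,1)·0.17^1·0.83^14 = 0.187773
1 − 0.248891 = 0.751109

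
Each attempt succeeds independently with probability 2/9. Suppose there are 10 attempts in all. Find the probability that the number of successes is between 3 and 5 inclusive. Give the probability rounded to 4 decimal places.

X ~ Binomial(10, 0.222222); P(3 ≤ X ≤ 5) = Σ C(10,k) p^k (1−p)^(10−k) over k:
  k=3: C(10,3)·0.222222^3·0.777778^7 = 0.226742
  k=4: C(10,4)·0.222222^4·0.777778^6 = 0.113371
  k=5: C(10,5)·0.222222^5·0.777778^5 = 0.038870
Total = 0.378983

0.3790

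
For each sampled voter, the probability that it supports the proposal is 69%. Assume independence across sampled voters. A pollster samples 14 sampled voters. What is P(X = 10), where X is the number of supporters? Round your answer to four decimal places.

0.2261

X ~ Binomial(n=14, p=0.69).
P(X=10) = C(14,10) · p^10 · (1−p)^4
= 1001 · 0.024462 · 0.0092352 = 0.226137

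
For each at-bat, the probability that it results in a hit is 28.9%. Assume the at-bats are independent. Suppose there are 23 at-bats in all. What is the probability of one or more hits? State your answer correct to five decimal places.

P(at least one) = 1 − P(none) = 1 − (1 − 0.289)^23
= 1 − 0.0003917 = 0.9996083

0.99961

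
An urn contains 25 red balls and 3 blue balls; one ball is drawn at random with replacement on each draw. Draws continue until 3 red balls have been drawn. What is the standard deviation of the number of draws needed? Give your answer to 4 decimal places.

Y = total draws until the third success; negative binomial with r=3, p=0.892857.
SD(Y) = √[r(1−p)/p²] = √(0.403200) = 0.634980

0.6350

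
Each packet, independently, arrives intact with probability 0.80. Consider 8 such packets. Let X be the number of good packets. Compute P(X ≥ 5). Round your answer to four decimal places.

X ~ Binomial(8, 0.80); P(X ≥ 5) = Σ C(8,k) p^k (1−p)^(8−k) over k:
  k=5: C(8,5)·0.80^5·0.20^3 = 0.146801
  k=6: C(8,6)·0.80^6·0.20^2 = 0.293601
  k=7: C(8,7)·0.80^7·0.20^1 = 0.335544
  k=8: C(8,8)·0.80^8·0.20^0 = 0.167772
Total = 0.943718

0.9437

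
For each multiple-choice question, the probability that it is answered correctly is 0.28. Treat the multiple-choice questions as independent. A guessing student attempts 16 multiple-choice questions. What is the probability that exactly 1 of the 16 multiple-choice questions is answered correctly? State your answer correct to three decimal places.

0.032

X ~ Binomial(n=16, p=0.28).
P(X=1) = C(16,1) · p^1 · (1−p)^15
= 16 · 0.28 · 0.0072442 = 0.03245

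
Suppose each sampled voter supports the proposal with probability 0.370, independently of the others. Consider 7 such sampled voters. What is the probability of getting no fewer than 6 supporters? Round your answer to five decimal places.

X ~ Binomial(7, 0.37); P(X ≥ 6) = Σ C(7,k) p^k (1−p)^(7−k) over k:
  k=6: C(7,6)·0.37^6·0.63^1 = 0.0113149
  k=7: C(7,7)·0.37^7·0.63^0 = 0.0009493
Total = 0.0122642

0.01226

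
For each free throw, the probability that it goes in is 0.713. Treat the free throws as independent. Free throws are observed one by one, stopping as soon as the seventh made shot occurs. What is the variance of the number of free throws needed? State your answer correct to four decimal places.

Y = total free throws until the seventh success; negative binomial with r=7, p=0.713.
Var(Y) = r(1−p)/p² = 7·0.287 / 0.713² = 3.951854

3.9519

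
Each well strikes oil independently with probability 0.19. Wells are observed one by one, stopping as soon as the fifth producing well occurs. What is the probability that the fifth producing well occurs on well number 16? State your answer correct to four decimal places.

Y = trial on which the fifth success occurs; negative binomial, r=5, p=0.19.
P(Y=16) = C(15,4) · p^5 · (1−p)^11
= 1365 · 0.00024761 · 0.098477 = 0.033284

0.0333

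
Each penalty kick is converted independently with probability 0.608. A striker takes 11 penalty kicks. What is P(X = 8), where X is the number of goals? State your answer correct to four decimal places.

X ~ Binomial(n=11, p=0.608).
P(X=8) = C(11,8) · p^8 · (1−p)^3
= 165 · 0.018674 · 0.060236 = 0.185597

0.1856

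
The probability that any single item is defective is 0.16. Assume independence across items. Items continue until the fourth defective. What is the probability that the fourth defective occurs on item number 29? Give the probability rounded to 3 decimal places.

0.027

Y = trial on which the fourth success occurs; negative binomial, r=4, p=0.16.
P(Y=29) = C(28,3) · p^4 · (1−p)^25
= 3276 · 0.00065536 · 0.012793 = 0.02747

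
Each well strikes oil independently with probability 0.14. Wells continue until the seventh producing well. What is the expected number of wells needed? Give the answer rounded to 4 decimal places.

50.0000

Y = total wells until the seventh success; negative binomial with r=7, p=0.14.
E[Y] = r / p = 7 / 0.14 = 50.000000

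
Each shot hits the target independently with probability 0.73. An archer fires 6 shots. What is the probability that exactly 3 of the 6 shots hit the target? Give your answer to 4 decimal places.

0.1531

X ~ Binomial(n=6, p=0.73).
P(X=3) = C(6,3) · p^3 · (1−p)^3
= 20 · 0.38902 · 0.019683 = 0.153140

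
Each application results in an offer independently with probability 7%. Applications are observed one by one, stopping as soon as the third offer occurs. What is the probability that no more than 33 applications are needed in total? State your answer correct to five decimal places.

0.40954

Finishing within 33 applications ⇔ at least 3 successes in the first 33. With X ~ Binomial(33, 0.07), P(Y ≤ 33) = 1 − P(X ≤ 2).
  k=0: C(33,0)·0.07^0·0.93^33 = 0.0911879
  k=1: C(33,1)·0.07^1·0.93^32 = 0.2264990
  k=2: C(33,2)·0.07^2·0.93^31 = 0.2727730
1 − 0.5904600 = 0.4095400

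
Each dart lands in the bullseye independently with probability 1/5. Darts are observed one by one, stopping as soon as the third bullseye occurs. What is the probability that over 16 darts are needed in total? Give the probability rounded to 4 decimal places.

0.3518

Needing more than 16 darts ⇔ fewer than 3 successes in the first 16. With X ~ Binomial(16, 0.20), P(Y > 16) = P(X ≤ 2).
  k=0: C(16,0)·0.20^0·0.80^16 = 0.028147
  k=1: C(16,1)·0.20^1·0.80^15 = 0.112590
  k=2: C(16,2)·0.20^2·0.80^14 = 0.211106
P(X ≤ 2) = 0.351844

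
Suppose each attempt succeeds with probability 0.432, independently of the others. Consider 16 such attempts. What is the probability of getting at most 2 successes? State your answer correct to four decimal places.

0.0097

X ~ Binomial(16, 0.432); P(X ≤ 2) = Σ C(16,k) p^k (1−p)^(16−k) over k:
  k=0: C(16,0)·0.432^0·0.568^16 = 0.000117
  k=1: C(16,1)·0.432^1·0.568^15 = 0.001428
  k=2: C(16,2)·0.432^2·0.568^14 = 0.008148
Total = 0.009693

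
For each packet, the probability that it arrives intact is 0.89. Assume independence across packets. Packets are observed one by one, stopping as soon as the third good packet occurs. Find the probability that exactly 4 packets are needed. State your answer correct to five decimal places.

0.23264

Y = trial on which the third success occurs; negative binomial, r=3, p=0.89.
P(Y=4) = C(3,2) · p^3 · (1−p)^1
= 3 · 0.70497 · 0.11 = 0.2326398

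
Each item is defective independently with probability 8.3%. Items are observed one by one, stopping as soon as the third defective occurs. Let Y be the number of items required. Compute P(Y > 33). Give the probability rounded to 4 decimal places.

Needing more than 33 items ⇔ fewer than 3 successes in the first 33. With X ~ Binomial(33, 0.083), P(Y > 33) = P(X ≤ 2).
  k=0: C(33,0)·0.083^0·0.917^33 = 0.057304
  k=1: C(33,1)·0.083^1·0.917^32 = 0.171163
  k=2: C(33,2)·0.083^2·0.917^31 = 0.247879
P(X ≤ 2) = 0.476347

0.4763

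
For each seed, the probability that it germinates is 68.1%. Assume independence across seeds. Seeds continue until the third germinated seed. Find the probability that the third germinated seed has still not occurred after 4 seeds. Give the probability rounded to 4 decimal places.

Needing more than 4 seeds ⇔ fewer than 3 successes in the first 4. With X ~ Binomial(4, 0.681), P(Y > 4) = P(X ≤ 2).
  k=0: C(4,0)·0.681^0·0.319^4 = 0.010355
  k=1: C(4,1)·0.681^1·0.319^3 = 0.088426
  k=2: C(4,2)·0.681^2·0.319^2 = 0.283157
P(X ≤ 2) = 0.381938

0.3819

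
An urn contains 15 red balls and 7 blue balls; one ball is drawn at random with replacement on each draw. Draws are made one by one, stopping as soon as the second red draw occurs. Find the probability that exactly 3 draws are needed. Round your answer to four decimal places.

0.2958

Y = trial on which the second success occurs; negative binomial, r=2, p=0.681818.
P(Y=3) = C(2,1) · p^2 · (1−p)^1
= 2 · 0.46488 · 0.31818 = 0.295830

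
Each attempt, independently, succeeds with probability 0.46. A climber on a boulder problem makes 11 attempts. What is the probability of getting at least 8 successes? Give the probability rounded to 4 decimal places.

X ~ Binomial(11, 0.46); P(X ≥ 8) = Σ C(11,k) p^k (1−p)^(11−k) over k:
  k=8: C(11,8)·0.46^8·0.54^3 = 0.052087
  k=9: C(11,9)·0.46^9·0.54^2 = 0.014790
  k=10: C(11,10)·0.46^10·0.54^1 = 0.002520
  k=11: C(11,11)·0.46^11·0.54^0 = 0.000195
Total = 0.069592

0.0696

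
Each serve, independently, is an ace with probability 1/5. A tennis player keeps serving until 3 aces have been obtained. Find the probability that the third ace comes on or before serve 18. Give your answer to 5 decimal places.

0.72866

Finishing within 18 serves ⇔ at least 3 successes in the first 18. With X ~ Binomial(18, 0.20), P(Y ≤ 18) = 1 − P(X ≤ 2).
  k=0: C(18,0)·0.20^0·0.80^18 = 0.0180144
  k=1: C(18,1)·0.20^1·0.80^17 = 0.0810648
  k=2: C(18,2)·0.20^2·0.80^16 = 0.1722627
1 − 0.2713419 = 0.7286581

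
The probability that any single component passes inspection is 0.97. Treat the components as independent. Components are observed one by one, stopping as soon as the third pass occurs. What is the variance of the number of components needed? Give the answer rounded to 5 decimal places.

0.09565

Y = total components until the third success; negative binomial with r=3, p=0.97.
Var(Y) = r(1−p)/p² = 3·0.03 / 0.97² = 0.0956531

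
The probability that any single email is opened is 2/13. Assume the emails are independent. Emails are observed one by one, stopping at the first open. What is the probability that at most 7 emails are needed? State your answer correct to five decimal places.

0.68944

Y = number of emails to the first success; geometric, p = 0.153846.
P(Y ≤ 7) = 1 − (1−p)^7 = 1 − 0.3105599 = 0.6894401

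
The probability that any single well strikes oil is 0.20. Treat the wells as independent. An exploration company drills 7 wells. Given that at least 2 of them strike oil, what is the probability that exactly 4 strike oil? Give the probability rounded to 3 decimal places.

0.068

X ~ Binomial(7, 0.20). Want P(X=4 | X≥2) = P(X=4) / P(X≥2).
P(X=4) = C(7,4)·0.20^4·0.80^3 = 0.02867
P(X≥2) = 1 − 0.20972 − 0.36700 = 0.42328
Ratio = 0.02867 / 0.42328 = 0.06774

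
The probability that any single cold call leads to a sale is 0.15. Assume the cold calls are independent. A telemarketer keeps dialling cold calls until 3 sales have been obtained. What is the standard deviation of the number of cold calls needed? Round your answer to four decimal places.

Y = total cold calls until the third success; negative binomial with r=3, p=0.15.
SD(Y) = √[r(1−p)/p²] = √(113.333333) = 10.645813

10.6458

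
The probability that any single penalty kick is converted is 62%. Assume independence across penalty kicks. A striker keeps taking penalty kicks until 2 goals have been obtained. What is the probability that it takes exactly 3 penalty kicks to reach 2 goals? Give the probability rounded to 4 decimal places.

0.2921

Y = trial on which the second success occurs; negative binomial, r=2, p=0.62.
P(Y=3) = C(2,1) · p^2 · (1−p)^1
= 2 · 0.3844 · 0.38 = 0.292144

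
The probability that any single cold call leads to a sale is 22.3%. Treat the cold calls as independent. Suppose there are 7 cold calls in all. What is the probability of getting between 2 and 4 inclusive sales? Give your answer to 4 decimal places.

0.4778

X ~ Binomial(7, 0.223); P(2 ≤ X ≤ 4) = Σ C(7,k) p^k (1−p)^(7−k) over k:
  k=2: C(7,2)·0.223^2·0.777^5 = 0.295756
  k=3: C(7,3)·0.223^3·0.777^4 = 0.141471
  k=4: C(7,4)·0.223^4·0.777^3 = 0.040602
Total = 0.477829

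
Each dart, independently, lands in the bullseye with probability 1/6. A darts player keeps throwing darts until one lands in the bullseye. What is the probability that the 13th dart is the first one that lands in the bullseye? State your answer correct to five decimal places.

Geometric (trials to first success), p = 0.166667.
P(Y = 13) = (1−p)^12 · p = 0.11216 · 0.166667 = 0.0186928

0.01869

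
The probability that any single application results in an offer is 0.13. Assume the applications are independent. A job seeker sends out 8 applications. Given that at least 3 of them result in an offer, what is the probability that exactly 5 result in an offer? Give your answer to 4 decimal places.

0.0184

X ~ Binomial(8, 0.13). Want P(X=5 | X≥3) = P(X=5) / P(X≥3).
P(X=5) = C(8,5)·0.13^5·0.87^3 = 0.001369
P(X≥3) = 1 − 0.328212 − 0.392345 − 0.205192 = 0.074251
Ratio = 0.001369 / 0.074251 = 0.018440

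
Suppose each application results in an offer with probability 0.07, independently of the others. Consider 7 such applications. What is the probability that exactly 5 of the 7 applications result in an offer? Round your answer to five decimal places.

X ~ Binomial(n=7, p=0.07).
P(X=5) = C(7,5) · p^5 · (1−p)^2
= 21 · 1.6807e-06 · 0.8649 = 0.0000305

0.00003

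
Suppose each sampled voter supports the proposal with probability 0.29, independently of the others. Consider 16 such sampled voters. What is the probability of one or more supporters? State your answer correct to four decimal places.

P(at least one) = 1 − P(none) = 1 − (1 − 0.29)^16
= 1 − 0.004170 = 0.995830

0.9958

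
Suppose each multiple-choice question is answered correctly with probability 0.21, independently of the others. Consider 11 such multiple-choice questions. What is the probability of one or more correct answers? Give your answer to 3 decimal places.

0.925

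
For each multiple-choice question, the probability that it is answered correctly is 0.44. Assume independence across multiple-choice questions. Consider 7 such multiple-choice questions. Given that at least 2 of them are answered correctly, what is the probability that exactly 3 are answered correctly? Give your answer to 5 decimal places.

0.33029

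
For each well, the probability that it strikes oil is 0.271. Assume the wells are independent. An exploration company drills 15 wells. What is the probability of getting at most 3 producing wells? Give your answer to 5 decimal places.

X ~ Binomial(15, 0.271); P(X ≤ 3) = Σ C(15,k) p^k (1−p)^(15−k) over k:
  k=0: C(15,0)·0.271^0·0.729^15 = 0.0087280
  k=1: C(15,1)·0.271^1·0.729^14 = 0.0486683
  k=2: C(15,2)·0.271^2·0.729^13 = 0.1266443
  k=3: C(15,3)·0.271^3·0.729^12 = 0.2040091
Total = 0.3880497

0.38805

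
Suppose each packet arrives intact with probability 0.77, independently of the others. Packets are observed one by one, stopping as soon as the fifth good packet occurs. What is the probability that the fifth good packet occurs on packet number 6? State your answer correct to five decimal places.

0.31128

Y = trial on which the fifth success occurs; negative binomial, r=5, p=0.77.
P(Y=6) = C(5,4) · p^5 · (1−p)^1
= 5 · 0.27068 · 0.23 = 0.3112802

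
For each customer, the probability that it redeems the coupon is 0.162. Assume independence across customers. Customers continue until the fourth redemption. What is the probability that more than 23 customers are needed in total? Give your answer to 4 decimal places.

0.4754

Needing more than 23 customers ⇔ fewer than 4 successes in the first 23. With X ~ Binomial(23, 0.162), P(Y > 23) = P(X ≤ 3).
  k=0: C(23,0)·0.162^0·0.838^23 = 0.017164
  k=1: C(23,1)·0.162^1·0.838^22 = 0.076315
  k=2: C(23,2)·0.162^2·0.838^21 = 0.162284
  k=3: C(23,3)·0.162^3·0.838^20 = 0.219606
P(X ≤ 3) = 0.475369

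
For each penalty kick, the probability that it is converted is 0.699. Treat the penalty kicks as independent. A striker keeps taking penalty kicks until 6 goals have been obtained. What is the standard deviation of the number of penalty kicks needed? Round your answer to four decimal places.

Y = total penalty kicks until the sixth success; negative binomial with r=6, p=0.699.
SD(Y) = √[r(1−p)/p²] = √(3.696268) = 1.922568

1.9226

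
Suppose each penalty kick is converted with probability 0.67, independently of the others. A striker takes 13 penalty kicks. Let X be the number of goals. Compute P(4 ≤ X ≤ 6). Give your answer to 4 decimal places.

0.0973

X ~ Binomial(13, 0.67); P(4 ≤ X ≤ 6) = Σ C(13,k) p^k (1−p)^(13−k) over k:
  k=4: C(13,4)·0.67^4·0.33^9 = 0.006687
  k=5: C(13,5)·0.67^5·0.33^8 = 0.024438
  k=6: C(13,6)·0.67^6·0.33^7 = 0.066155
Total = 0.097280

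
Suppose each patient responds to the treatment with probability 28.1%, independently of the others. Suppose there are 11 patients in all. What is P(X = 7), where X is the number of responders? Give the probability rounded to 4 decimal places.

0.0122

X ~ Binomial(n=11, p=0.281).
P(X=7) = C(11,7) · p^7 · (1−p)^4
= 330 · 0.00013834 · 0.26725 = 0.012200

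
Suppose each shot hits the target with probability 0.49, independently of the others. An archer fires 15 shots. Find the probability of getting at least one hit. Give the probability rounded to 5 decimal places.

P(at least one) = 1 − P(none) = 1 − (1 − 0.49)^15
= 1 − 0.0000411 = 0.9999589

0.99996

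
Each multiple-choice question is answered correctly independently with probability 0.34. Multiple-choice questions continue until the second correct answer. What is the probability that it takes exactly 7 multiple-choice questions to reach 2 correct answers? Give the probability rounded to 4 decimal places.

Y = trial on which the second success occurs; negative binomial, r=2, p=0.34.
P(Y=7) = C(6,1) · p^2 · (1−p)^5
= 6 · 0.1156 · 0.12523 = 0.086862

0.0869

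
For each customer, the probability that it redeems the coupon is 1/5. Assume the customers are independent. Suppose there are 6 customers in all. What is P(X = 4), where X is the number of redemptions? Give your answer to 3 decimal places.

X ~ Binomial(n=6, p=0.20).
P(X=4) = C(6,4) · p^4 · (1−p)^2
= 15 · 0.0016 · 0.64 = 0.01536

0.015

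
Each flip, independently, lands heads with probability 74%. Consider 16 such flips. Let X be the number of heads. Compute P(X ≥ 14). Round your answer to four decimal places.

0.1733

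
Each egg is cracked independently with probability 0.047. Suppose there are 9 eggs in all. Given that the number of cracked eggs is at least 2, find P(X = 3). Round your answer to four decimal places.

X ~ Binomial(9, 0.047). Want P(X=3 | X≥2) = P(X=3) / P(X≥2).
P(X=3) = C(9,3)·0.047^3·0.953^6 = 0.006533
P(X≥2) = 1 − 0.648390 − 0.287795 = 0.063815
Ratio = 0.006533 / 0.063815 = 0.102378

0.1024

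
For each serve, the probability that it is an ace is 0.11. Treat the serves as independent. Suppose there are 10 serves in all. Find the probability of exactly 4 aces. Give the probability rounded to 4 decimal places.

X ~ Binomial(n=10, p=0.11).
P(X=4) = C(10,4) · p^4 · (1−p)^6
= 210 · 0.00014641 · 0.49698 = 0.015280

0.0153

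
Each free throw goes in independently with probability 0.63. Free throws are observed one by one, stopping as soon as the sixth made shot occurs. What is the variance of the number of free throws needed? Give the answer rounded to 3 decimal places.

5.593

Y = total free throws until the sixth success; negative binomial with r=6, p=0.63.
Var(Y) = r(1−p)/p² = 6·0.37 / 0.63² = 5.59335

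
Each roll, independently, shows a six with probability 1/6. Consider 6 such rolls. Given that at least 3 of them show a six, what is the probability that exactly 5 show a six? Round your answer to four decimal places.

X ~ Binomial(6, 0.166667). Want P(X=5 | X≥3) = P(X=5) / P(X≥3).
P(X=5) = C(6,5)·0.166667^5·0.833333^1 = 0.000643
P(X≥3) = 1 − 0.334898 − 0.401878 − 0.200939 = 0.062286
Ratio = 0.000643 / 0.062286 = 0.010323

0.0103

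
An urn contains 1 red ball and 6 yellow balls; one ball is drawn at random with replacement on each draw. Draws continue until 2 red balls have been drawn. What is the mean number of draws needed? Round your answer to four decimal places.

14.0000

Y = total draws until the second success; negative binomial with r=2, p=0.142857.
E[Y] = r / p = 2 / 0.142857 = 14.000000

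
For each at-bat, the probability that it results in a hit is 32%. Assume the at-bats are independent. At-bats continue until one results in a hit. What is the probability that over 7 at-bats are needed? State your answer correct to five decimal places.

Y = number of at-bats to the first success; geometric, p = 0.32.
P(Y > 7) = P(first 7 all fail) = (1−p)^7 = 0.0672299

0.06723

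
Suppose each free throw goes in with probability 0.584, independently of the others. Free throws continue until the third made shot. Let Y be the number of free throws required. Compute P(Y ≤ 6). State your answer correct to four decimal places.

0.7980

Finishing within 6 free throws ⇔ at least 3 successes in the first 6. With X ~ Binomial(6, 0.584), P(Y ≤ 6) = 1 − P(X ≤ 2).
  k=0: C(6,0)·0.584^0·0.416^6 = 0.005183
  k=1: C(6,1)·0.584^1·0.416^5 = 0.043655
  k=2: C(6,2)·0.584^2·0.416^4 = 0.153211
1 − 0.202049 = 0.797951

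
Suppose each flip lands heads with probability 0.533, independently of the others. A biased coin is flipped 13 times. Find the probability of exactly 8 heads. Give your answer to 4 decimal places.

0.1862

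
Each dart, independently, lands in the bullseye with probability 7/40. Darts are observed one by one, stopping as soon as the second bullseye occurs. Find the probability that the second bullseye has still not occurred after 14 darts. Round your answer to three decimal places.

0.269

Needing more than 14 darts ⇔ fewer than 2 successes in the first 14. With X ~ Binomial(14, 0.175), P(Y > 14) = P(X ≤ 1).
  k=0: C(14,0)·0.175^0·0.825^14 = 0.06766
  k=1: C(14,1)·0.175^1·0.825^13 = 0.20094
P(X ≤ 1) = 0.26860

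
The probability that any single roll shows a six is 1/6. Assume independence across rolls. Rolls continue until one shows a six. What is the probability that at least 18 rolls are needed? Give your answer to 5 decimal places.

Y = number of rolls to the first success; geometric, p = 0.166667.
P(Y > 17) = P(first 17 all fail) = (1−p)^17 = 0.0450732

0.04507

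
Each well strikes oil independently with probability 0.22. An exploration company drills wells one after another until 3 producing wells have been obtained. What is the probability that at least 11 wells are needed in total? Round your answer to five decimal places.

Needing more than 10 wells ⇔ fewer than 3 successes in the first 10. With X ~ Binomial(10, 0.22), P(Y > 10) = P(X ≤ 2).
  k=0: C(10,0)·0.22^0·0.78^10 = 0.0833578
  k=1: C(10,1)·0.22^1·0.78^9 = 0.2351116
  k=2: C(10,2)·0.22^2·0.78^8 = 0.2984109
P(X ≤ 2) = 0.6168803

0.61688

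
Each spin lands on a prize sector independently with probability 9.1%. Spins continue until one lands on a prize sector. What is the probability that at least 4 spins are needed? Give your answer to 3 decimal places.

0.751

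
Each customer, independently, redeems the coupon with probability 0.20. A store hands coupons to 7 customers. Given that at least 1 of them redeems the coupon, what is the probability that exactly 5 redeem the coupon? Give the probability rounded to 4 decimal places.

0.0054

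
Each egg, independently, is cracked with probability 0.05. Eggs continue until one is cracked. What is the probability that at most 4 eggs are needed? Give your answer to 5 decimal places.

Y = number of eggs to the first success; geometric, p = 0.05.
P(Y ≤ 4) = 1 − (1−p)^4 = 1 − 0.8145062 = 0.1854938

0.18549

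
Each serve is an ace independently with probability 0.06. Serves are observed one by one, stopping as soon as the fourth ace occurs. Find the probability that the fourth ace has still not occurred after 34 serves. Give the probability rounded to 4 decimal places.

0.8554

Needing more than 34 serves ⇔ fewer than 4 successes in the first 34. With X ~ Binomial(34, 0.06), P(Y > 34) = P(X ≤ 3).
  k=0: C(34,0)·0.06^0·0.94^34 = 0.121996
  k=1: C(34,1)·0.06^1·0.94^33 = 0.264758
  k=2: C(34,2)·0.06^2·0.94^32 = 0.278841
  k=3: C(34,3)·0.06^3·0.94^31 = 0.189849
P(X ≤ 3) = 0.855445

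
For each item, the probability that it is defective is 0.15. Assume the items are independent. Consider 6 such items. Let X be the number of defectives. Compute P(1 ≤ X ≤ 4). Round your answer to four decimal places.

X ~ Binomial(6, 0.15); P(1 ≤ X ≤ 4) = Σ C(6,k) p^k (1−p)^(6−k) over k:
  k=1: C(6,1)·0.15^1·0.85^5 = 0.399335
  k=2: C(6,2)·0.15^2·0.85^4 = 0.176177
  k=3: C(6,3)·0.15^3·0.85^3 = 0.041453
  k=4: C(6,4)·0.15^4·0.85^2 = 0.005486
Total = 0.622452

0.6225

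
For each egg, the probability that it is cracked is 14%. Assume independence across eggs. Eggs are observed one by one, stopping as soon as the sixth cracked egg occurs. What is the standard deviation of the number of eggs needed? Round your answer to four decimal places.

16.2255

Y = total eggs until the sixth success; negative binomial with r=6, p=0.14.
SD(Y) = √[r(1−p)/p²] = √(263.265306) = 16.225452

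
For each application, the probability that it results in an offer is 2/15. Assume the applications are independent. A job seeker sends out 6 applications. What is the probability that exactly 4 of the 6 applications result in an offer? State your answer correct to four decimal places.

X ~ Binomial(n=6, p=0.133333).
P(X=4) = C(6,4) · p^4 · (1−p)^2
= 15 · 0.00031605 · 0.75111 = 0.003561

0.0036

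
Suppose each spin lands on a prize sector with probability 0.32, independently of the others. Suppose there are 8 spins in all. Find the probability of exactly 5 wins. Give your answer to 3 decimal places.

0.059

X ~ Binomial(n=8, p=0.32).
P(X=5) = C(8,5) · p^5 · (1−p)^3
= 56 · 0.0033554 · 0.31443 = 0.05908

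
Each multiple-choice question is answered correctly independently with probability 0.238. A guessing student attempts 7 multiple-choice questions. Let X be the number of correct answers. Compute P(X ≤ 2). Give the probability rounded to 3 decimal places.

X ~ Binomial(7, 0.238); P(X ≤ 2) = Σ C(7,k) p^k (1−p)^(7−k) over k:
  k=0: C(7,0)·0.238^0·0.762^7 = 0.14917
  k=1: C(7,1)·0.238^1·0.762^6 = 0.32614
  k=2: C(7,2)·0.238^2·0.762^5 = 0.30560
Total = 0.78091

0.781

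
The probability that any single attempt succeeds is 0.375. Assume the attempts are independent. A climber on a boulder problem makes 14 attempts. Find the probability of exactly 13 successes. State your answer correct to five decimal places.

X ~ Binomial(n=14, p=0.375).
P(X=13) = C(14,13) · p^13 · (1−p)^1
= 14 · 2.9001e-06 · 0.625 = 0.0000254

0.00003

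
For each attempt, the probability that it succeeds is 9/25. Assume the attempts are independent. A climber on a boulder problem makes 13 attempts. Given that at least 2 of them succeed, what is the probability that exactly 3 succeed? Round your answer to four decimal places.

0.1578

X ~ Binomial(13, 0.36). Want P(X=3 | X≥2) = P(X=3) / P(X≥2).
P(X=3) = C(13,3)·0.36^3·0.64^10 = 0.153841
P(X≥2) = 1 − 0.003022 − 0.022101 = 0.974877
Ratio = 0.153841 / 0.974877 = 0.157806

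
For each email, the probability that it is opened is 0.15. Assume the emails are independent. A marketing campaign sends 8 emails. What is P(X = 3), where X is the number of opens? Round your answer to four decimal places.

0.0839

X ~ Binomial(n=8, p=0.15).
P(X=3) = C(8,3) · p^3 · (1−p)^5
= 56 · 0.003375 · 0.44371 = 0.083860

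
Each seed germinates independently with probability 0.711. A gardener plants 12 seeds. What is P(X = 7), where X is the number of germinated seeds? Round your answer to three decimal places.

0.147

X ~ Binomial(n=12, p=0.711).
P(X=7) = C(12,7) · p^7 · (1−p)^5
= 792 · 0.091852 · 0.002016 = 0.14666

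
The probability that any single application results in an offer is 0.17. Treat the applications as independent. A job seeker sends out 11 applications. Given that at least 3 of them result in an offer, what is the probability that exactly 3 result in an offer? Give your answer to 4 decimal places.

0.6431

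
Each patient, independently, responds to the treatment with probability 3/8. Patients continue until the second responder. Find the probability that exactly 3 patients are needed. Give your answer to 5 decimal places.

0.17578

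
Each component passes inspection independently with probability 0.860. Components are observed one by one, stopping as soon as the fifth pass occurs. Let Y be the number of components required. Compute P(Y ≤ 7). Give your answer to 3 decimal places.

Finishing within 7 components ⇔ at least 5 successes in the first 7. With X ~ Binomial(7, 0.86), P(Y ≤ 7) = 1 − P(X ≤ 4).
  k=0: C(7,0)·0.86^0·0.14^7 = 0.00000
  k=1: C(7,1)·0.86^1·0.14^6 = 0.00005
  k=2: C(7,2)·0.86^2·0.14^5 = 0.00084
  k=3: C(7,3)·0.86^3·0.14^4 = 0.00855
  k=4: C(7,4)·0.86^4·0.14^3 = 0.05253
1 − 0.06197 = 0.93803

0.938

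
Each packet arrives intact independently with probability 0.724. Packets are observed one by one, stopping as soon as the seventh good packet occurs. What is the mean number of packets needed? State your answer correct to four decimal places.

9.6685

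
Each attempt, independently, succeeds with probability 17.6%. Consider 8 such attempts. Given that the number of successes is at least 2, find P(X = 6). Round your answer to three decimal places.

X ~ Binomial(8, 0.176). Want P(X=6 | X≥2) = P(X=6) / P(X≥2).
P(X=6) = C(8,6)·0.176^6·0.824^2 = 0.00057
P(X≥2) = 1 − 0.21253 − 0.36316 = 0.42432
Ratio = 0.00057 / 0.42432 = 0.00133

0.001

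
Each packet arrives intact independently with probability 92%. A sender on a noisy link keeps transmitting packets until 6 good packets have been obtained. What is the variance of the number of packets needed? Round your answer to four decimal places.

Y = total packets until the sixth success; negative binomial with r=6, p=0.92.
Var(Y) = r(1−p)/p² = 6·0.08 / 0.92² = 0.567108

0.5671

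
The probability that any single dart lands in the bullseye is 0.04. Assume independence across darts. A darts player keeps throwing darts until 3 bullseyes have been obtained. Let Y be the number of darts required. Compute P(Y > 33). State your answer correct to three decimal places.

0.856

Needing more than 33 darts ⇔ fewer than 3 successes in the first 33. With X ~ Binomial(33, 0.04), P(Y > 33) = P(X ≤ 2).
  k=0: C(33,0)·0.04^0·0.96^33 = 0.25999
  k=1: C(33,1)·0.04^1·0.96^32 = 0.35748
  k=2: C(33,2)·0.04^2·0.96^31 = 0.23832
P(X ≤ 2) = 0.85579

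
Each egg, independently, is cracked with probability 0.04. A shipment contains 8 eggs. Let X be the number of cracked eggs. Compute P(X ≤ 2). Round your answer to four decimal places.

0.9969

X ~ Binomial(8, 0.04); P(X ≤ 2) = Σ C(8,k) p^k (1−p)^(8−k) over k:
  k=0: C(8,0)·0.04^0·0.96^8 = 0.721390
  k=1: C(8,1)·0.04^1·0.96^7 = 0.240463
  k=2: C(8,2)·0.04^2·0.96^6 = 0.035068
Total = 0.996920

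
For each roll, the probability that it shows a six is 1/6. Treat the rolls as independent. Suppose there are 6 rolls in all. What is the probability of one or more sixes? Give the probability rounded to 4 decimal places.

P(at least one) = 1 − P(none) = 1 − (1 − 0.166667)^6
= 1 − 0.334898 = 0.665102

0.6651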